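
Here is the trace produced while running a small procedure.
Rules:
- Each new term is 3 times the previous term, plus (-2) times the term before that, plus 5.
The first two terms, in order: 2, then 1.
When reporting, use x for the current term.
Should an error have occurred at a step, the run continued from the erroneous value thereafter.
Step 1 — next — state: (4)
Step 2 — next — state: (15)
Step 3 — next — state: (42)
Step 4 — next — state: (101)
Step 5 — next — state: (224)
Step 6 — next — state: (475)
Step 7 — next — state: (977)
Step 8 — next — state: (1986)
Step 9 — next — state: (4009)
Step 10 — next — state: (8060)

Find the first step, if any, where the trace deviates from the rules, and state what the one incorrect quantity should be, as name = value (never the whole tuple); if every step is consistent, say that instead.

step 7, x = 982

step 1: x = 3*(1) + (-2)*(2) + (5) = 4 -> checks out
step 2: x = 3*(4) + (-2)*(1) + (5) = 15 -> verified
step 3: x = 3*(15) + (-2)*(4) + (5) = 42 -> consistent with the trace
step 4: x = 3*(42) + (-2)*(15) + (5) = 101 -> matches
step 5: x = 3*(101) + (-2)*(42) + (5) = 224 -> checks out
step 6: x = 3*(224) + (-2)*(101) + (5) = 475 -> in agreement
step 7: x = 3*(475) + (-2)*(224) + (5) = 982 -> not what was recorded
Step 7 is the first one off; corrected, x = 982.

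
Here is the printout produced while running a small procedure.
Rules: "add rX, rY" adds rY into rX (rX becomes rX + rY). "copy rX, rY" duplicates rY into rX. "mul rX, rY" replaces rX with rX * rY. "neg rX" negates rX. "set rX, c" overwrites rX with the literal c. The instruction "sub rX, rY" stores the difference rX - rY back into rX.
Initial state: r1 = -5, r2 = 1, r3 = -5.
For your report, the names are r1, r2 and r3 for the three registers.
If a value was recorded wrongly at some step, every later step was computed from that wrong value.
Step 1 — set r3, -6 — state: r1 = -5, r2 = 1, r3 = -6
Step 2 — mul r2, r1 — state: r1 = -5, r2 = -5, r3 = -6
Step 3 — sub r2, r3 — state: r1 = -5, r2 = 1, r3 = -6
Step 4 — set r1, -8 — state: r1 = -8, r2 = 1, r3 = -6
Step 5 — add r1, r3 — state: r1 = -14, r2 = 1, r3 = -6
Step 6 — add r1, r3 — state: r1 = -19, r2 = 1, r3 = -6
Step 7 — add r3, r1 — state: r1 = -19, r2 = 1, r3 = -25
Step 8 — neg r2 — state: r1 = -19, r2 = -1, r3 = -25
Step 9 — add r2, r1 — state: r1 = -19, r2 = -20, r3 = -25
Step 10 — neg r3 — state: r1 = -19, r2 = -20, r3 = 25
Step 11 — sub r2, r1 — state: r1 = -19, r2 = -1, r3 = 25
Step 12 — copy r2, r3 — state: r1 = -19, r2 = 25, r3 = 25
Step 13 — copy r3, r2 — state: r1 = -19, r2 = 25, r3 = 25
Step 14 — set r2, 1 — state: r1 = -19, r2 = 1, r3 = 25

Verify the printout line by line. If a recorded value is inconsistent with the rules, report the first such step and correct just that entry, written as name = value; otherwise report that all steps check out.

step 6, r1 = -20

Recomputing the run from the initial state:
step 1: r1 = -5, r2 = 1, r3 = -6
step 2: r1 = -5, r2 = -5, r3 = -6
step 3: r1 = -5, r2 = 1, r3 = -6
step 4: r1 = -8, r2 = 1, r3 = -6
step 5: r1 = -14, r2 = 1, r3 = -6
step 6: r1 = -20, r2 = 1, r3 = -6
step 7: r1 = -20, r2 = 1, r3 = -26
step 8: r1 = -20, r2 = -1, r3 = -26
step 9: r1 = -20, r2 = -21, r3 = -26
step 10: r1 = -20, r2 = -21, r3 = 26
step 11: r1 = -20, r2 = -1, r3 = 26
step 12: r1 = -20, r2 = 26, r3 = 26
step 13: r1 = -20, r2 = 26, r3 = 26
step 14: r1 = -20, r2 = 1, r3 = 26
The first disagreement with the printout is at step 6, where the value should be r1 = -20.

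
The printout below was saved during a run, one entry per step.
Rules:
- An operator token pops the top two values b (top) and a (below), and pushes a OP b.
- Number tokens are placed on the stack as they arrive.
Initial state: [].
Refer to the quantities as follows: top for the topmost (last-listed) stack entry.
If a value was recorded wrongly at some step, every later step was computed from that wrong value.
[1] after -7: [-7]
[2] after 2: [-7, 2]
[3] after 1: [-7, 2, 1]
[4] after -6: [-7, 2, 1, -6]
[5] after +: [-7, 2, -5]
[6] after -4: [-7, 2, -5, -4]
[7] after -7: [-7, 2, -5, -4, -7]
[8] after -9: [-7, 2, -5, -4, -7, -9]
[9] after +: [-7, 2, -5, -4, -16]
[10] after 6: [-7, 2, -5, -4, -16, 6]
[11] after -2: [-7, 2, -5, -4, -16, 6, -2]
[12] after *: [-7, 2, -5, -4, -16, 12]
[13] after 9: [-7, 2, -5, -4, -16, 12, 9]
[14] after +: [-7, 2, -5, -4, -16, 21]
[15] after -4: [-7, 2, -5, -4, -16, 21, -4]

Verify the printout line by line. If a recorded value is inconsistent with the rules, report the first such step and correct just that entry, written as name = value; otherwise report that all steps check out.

step 12, top = -12

Recomputing the run from the initial state:
step 1: [-7]
step 2: [-7, 2]
step 3: [-7, 2, 1]
step 4: [-7, 2, 1, -6]
step 5: [-7, 2, -5]
step 6: [-7, 2, -5, -4]
step 7: [-7, 2, -5, -4, -7]
step 8: [-7, 2, -5, -4, -7, -9]
step 9: [-7, 2, -5, -4, -16]
step 10: [-7, 2, -5, -4, -16, 6]
step 11: [-7, 2, -5, -4, -16, 6, -2]
step 12: [-7, 2, -5, -4, -16, -12]
step 13: [-7, 2, -5, -4, -16, -12, 9]
step 14: [-7, 2, -5, -4, -16, -3]
step 15: [-7, 2, -5, -4, -16, -3, -4]
The first disagreement with the printout is at step 12, where the value should be top = -12.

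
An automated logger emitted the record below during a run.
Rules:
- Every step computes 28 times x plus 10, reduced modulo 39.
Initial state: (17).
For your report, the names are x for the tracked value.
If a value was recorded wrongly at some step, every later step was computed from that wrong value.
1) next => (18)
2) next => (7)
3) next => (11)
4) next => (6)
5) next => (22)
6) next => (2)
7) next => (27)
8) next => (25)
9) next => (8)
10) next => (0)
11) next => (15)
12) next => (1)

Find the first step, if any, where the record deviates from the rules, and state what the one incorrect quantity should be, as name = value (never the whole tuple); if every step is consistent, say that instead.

step 11, x = 10

Recomputing the run from the initial state:
step 1: x = 18
step 2: x = 7
step 3: x = 11
step 4: x = 6
step 5: x = 22
step 6: x = 2
step 7: x = 27
step 8: x = 25
step 9: x = 8
step 10: x = 0
step 11: x = 10
step 12: x = 17
The first disagreement with the record is at step 11, where the value should be x = 10.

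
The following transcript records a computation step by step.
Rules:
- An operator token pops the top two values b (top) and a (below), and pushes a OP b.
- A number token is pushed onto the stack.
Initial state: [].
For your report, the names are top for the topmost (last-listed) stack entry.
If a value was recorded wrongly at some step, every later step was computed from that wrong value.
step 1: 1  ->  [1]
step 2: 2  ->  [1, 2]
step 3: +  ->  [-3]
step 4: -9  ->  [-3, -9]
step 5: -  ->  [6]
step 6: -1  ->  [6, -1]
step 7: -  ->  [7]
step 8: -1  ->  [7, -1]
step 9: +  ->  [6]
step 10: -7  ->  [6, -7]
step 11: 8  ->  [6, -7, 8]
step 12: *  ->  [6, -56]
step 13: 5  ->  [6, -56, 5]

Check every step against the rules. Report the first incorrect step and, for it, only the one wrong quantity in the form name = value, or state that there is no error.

1. push 1: top = 1 (same as recorded)
2. push 2: top = 2 (confirmed correct)
3. 1 + 2 = 3 (the transcript disagrees here)
So the first discrepancy is step 3, where the right value is top = 3.

step 3, top = 3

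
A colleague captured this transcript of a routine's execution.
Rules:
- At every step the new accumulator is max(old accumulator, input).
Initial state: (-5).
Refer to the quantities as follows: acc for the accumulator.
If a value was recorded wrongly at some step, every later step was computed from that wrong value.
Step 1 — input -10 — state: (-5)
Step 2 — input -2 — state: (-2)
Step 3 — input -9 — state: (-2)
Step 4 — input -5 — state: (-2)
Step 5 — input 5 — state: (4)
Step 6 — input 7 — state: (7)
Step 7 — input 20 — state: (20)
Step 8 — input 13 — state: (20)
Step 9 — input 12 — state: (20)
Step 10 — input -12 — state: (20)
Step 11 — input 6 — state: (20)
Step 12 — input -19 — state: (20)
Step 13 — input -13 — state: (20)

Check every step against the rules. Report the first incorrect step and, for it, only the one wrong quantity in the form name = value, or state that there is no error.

step 5, acc = 5

Step 1: acc = max(-5, -10) = -5 — confirmed correct.
Step 2: acc = max(-5, -2) = -2 — exactly as logged.
Step 3: acc = max(-2, -9) = -2 — agrees with the transcript.
Step 4: acc = max(-2, -5) = -2 — same as recorded.
Step 5: acc = max(-2, 5) = 5 — the transcript disagrees here.
Step 5 is the first one off; corrected, acc = 5.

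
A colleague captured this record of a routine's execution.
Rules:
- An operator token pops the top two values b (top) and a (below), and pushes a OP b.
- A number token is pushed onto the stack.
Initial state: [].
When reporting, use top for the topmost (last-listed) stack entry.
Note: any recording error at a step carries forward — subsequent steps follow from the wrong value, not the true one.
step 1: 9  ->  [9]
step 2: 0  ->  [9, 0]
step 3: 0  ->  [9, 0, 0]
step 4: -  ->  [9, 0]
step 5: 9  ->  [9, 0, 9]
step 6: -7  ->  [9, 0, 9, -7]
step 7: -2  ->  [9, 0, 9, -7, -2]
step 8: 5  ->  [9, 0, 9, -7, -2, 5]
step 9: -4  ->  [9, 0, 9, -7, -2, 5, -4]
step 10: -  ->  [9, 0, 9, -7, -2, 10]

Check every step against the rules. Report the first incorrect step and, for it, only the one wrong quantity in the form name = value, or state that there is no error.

1. push 9: top = 9 (agrees with the record)
2. push 0: top = 0 (in agreement)
3. push 0: top = 0 (verified)
4. 0 - 0 = 0 (in agreement)
5. push 9: top = 9 (exactly as logged)
6. push -7: top = -7 (consistent with the record)
7. push -2: top = -2 (agrees with the record)
8. push 5: top = 5 (agrees with the record)
9. push -4: top = -4 (in agreement)
10. 5 - -4 = 9 (the record has a different value)
The earliest wrong entry is at step 10: it should read top = 9.

step 10, top = 9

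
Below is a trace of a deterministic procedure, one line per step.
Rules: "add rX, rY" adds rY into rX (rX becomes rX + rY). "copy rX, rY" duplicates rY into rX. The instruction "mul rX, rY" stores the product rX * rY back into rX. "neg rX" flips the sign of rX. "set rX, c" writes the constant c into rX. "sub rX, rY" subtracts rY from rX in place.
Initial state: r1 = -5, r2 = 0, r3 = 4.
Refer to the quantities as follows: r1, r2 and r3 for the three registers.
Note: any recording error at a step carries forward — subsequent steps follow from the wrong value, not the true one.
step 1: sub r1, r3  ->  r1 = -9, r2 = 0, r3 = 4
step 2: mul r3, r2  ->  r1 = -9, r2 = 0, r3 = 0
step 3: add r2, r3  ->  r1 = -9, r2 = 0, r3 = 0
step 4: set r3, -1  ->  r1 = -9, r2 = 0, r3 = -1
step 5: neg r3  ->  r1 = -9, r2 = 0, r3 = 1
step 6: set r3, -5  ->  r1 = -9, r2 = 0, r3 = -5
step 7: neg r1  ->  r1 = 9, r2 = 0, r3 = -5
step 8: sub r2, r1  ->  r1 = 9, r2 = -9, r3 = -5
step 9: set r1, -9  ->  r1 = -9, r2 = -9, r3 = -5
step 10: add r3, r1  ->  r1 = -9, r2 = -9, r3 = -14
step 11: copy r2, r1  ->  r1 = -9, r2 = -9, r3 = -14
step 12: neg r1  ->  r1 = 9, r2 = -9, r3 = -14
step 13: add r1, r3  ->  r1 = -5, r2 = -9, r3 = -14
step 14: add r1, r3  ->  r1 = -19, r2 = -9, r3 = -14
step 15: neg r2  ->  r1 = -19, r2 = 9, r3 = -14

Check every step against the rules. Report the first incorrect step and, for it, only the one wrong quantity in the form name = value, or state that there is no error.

no error

Recomputing the run from the initial state:
step 1: r1 = -9, r2 = 0, r3 = 4
step 2: r1 = -9, r2 = 0, r3 = 0
step 3: r1 = -9, r2 = 0, r3 = 0
step 4: r1 = -9, r2 = 0, r3 = -1
step 5: r1 = -9, r2 = 0, r3 = 1
step 6: r1 = -9, r2 = 0, r3 = -5
step 7: r1 = 9, r2 = 0, r3 = -5
step 8: r1 = 9, r2 = -9, r3 = -5
step 9: r1 = -9, r2 = -9, r3 = -5
step 10: r1 = -9, r2 = -9, r3 = -14
step 11: r1 = -9, r2 = -9, r3 = -14
step 12: r1 = 9, r2 = -9, r3 = -14
step 13: r1 = -5, r2 = -9, r3 = -14
step 14: r1 = -19, r2 = -9, r3 = -14
step 15: r1 = -19, r2 = 9, r3 = -14
This matches the trace at every step.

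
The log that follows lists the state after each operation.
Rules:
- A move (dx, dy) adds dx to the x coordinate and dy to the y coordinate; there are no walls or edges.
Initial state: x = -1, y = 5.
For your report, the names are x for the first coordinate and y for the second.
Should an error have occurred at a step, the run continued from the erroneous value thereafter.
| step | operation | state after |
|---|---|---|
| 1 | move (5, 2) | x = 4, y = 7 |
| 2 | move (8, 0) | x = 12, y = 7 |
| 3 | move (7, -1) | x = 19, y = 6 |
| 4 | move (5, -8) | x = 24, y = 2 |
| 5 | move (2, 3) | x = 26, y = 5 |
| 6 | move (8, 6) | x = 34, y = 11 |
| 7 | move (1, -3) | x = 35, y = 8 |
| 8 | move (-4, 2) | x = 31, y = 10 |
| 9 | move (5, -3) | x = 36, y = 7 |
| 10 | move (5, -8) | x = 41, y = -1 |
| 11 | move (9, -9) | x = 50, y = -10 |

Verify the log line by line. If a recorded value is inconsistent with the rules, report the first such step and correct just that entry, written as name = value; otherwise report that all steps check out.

step 4, y = -2

Recomputing the run from the initial state:
step 1: x = 4, y = 7
step 2: x = 12, y = 7
step 3: x = 19, y = 6
step 4: x = 24, y = -2
step 5: x = 26, y = 1
step 6: x = 34, y = 7
step 7: x = 35, y = 4
step 8: x = 31, y = 6
step 9: x = 36, y = 3
step 10: x = 41, y = -5
step 11: x = 50, y = -14
The first disagreement with the log is at step 4, where the value should be y = -2.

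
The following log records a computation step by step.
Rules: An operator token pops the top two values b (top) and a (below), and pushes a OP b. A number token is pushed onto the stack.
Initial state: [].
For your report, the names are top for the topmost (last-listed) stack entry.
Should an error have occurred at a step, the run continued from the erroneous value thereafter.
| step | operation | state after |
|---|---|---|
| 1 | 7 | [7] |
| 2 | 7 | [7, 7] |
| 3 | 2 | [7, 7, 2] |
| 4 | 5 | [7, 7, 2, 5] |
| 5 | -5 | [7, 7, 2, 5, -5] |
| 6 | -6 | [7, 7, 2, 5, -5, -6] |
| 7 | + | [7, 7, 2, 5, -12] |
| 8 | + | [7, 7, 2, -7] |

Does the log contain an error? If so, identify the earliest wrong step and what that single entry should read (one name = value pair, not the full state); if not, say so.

step 7, top = -11

1. push 7: top = 7 (confirmed correct)
2. push 7: top = 7 (in agreement)
3. push 2: top = 2 (confirmed correct)
4. push 5: top = 5 (agrees with the log)
5. push -5: top = -5 (confirmed correct)
6. push -6: top = -6 (no discrepancy)
7. -5 + -6 = -11 (the log disagrees here)
First deviation found at step 7; the corrected entry is top = -11.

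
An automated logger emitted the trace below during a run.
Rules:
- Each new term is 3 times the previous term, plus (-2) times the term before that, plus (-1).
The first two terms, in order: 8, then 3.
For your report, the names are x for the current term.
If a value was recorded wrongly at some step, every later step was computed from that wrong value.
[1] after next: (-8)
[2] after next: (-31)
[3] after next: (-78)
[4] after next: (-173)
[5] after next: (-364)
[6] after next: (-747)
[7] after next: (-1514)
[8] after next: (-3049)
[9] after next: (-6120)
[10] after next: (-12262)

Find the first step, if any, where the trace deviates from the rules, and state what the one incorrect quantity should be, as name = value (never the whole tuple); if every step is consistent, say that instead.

step 10, x = -12263

Step 1: x = 3*(3) + (-2)*(8) + (-1) = -8 — no discrepancy.
Step 2: x = 3*(-8) + (-2)*(3) + (-1) = -31 — confirmed correct.
Step 3: x = 3*(-31) + (-2)*(-8) + (-1) = -78 — checks out.
Step 4: x = 3*(-78) + (-2)*(-31) + (-1) = -173 — no discrepancy.
Step 5: x = 3*(-173) + (-2)*(-78) + (-1) = -364 — verified.
Step 6: x = 3*(-364) + (-2)*(-173) + (-1) = -747 — matches.
Step 7: x = 3*(-747) + (-2)*(-364) + (-1) = -1514 — checks out.
Step 8: x = 3*(-1514) + (-2)*(-747) + (-1) = -3049 — exactly as logged.
Step 9: x = 3*(-3049) + (-2)*(-1514) + (-1) = -6120 — in agreement.
Step 10: x = 3*(-6120) + (-2)*(-3049) + (-1) = -12263 — the entry is off here.
The earliest wrong entry is at step 10: it should read x = -12263.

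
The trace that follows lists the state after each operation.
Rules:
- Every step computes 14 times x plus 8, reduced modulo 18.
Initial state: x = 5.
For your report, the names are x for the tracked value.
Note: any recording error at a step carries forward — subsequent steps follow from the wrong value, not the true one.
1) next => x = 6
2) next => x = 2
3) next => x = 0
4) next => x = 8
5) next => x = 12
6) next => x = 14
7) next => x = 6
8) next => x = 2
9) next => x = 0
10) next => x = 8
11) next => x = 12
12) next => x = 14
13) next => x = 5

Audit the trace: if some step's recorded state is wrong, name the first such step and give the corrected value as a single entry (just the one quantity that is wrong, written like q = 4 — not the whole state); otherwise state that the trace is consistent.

step 13, x = 6

Step 1: x = (14*5 + 8) mod 18 = 6 — checks out.
Step 2: x = (14*6 + 8) mod 18 = 2 — consistent with the trace.
Step 3: x = (14*2 + 8) mod 18 = 0 — consistent with the trace.
Step 4: x = (14*0 + 8) mod 18 = 8 — matches.
Step 5: x = (14*8 + 8) mod 18 = 12 — checks out.
Step 6: x = (14*12 + 8) mod 18 = 14 — no discrepancy.
Step 7: x = (14*14 + 8) mod 18 = 6 — matches.
Step 8: x = (14*6 + 8) mod 18 = 2 — verified.
Step 9: x = (14*2 + 8) mod 18 = 0 — exactly as logged.
Step 10: x = (14*0 + 8) mod 18 = 8 — consistent with the trace.
Step 11: x = (14*8 + 8) mod 18 = 12 — confirmed correct.
Step 12: x = (14*12 + 8) mod 18 = 14 — consistent with the trace.
Step 13: x = (14*14 + 8) mod 18 = 6 — the trace has a different value.
First incorrect step: 13; the correct value is x = 6.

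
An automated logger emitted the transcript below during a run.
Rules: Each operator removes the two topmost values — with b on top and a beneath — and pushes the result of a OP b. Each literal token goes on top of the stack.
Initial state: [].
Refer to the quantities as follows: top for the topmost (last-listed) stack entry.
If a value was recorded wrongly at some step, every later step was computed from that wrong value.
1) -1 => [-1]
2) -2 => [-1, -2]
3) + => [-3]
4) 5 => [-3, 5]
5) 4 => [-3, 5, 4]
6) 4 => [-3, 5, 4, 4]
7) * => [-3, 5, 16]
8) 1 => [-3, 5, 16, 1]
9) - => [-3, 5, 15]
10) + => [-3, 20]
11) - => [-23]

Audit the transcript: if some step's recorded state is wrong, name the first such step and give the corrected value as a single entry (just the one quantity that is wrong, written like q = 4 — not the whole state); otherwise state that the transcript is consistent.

1. push -1: top = -1 (exactly as logged)
2. push -2: top = -2 (same as recorded)
3. -1 + -2 = -3 (agrees with the transcript)
4. push 5: top = 5 (checks out)
5. push 4: top = 4 (consistent with the transcript)
6. push 4: top = 4 (verified)
7. 4 * 4 = 16 (agrees with the transcript)
8. push 1: top = 1 (same as recorded)
9. 16 - 1 = 15 (same as recorded)
10. 5 + 15 = 20 (consistent with the transcript)
11. -3 - 20 = -23 (verified)
No step deviates from the rules.

no error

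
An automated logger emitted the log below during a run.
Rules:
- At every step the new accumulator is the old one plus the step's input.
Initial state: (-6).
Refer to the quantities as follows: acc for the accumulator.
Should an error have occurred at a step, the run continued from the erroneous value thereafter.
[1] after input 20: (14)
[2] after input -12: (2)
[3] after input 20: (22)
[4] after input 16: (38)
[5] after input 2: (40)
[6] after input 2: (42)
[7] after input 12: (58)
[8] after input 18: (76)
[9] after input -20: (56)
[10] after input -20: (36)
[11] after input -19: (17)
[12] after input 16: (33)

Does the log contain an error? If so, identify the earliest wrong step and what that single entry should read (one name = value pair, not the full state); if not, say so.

Recomputing the run from the initial state:
step 1: acc = 14
step 2: acc = 2
step 3: acc = 22
step 4: acc = 38
step 5: acc = 40
step 6: acc = 42
step 7: acc = 54
step 8: acc = 72
step 9: acc = 52
step 10: acc = 32
step 11: acc = 13
step 12: acc = 29
The first disagreement with the log is at step 7, where the value should be acc = 54.

step 7, acc = 54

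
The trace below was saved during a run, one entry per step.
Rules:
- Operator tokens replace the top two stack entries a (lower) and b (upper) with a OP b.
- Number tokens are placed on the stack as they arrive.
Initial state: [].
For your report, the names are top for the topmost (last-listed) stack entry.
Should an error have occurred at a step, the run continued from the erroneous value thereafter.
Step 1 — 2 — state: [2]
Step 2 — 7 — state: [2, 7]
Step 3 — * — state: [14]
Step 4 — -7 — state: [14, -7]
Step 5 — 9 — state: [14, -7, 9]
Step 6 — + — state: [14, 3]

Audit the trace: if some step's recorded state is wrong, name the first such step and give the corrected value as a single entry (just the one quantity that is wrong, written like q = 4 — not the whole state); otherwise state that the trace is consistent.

step 6, top = 2

1. push 2: top = 2 (confirmed correct)
2. push 7: top = 7 (same as recorded)
3. 2 * 7 = 14 (consistent with the trace)
4. push -7: top = -7 (confirmed correct)
5. push 9: top = 9 (matches)
6. -7 + 9 = 2 (a discrepancy with the trace)
The audit stops at step 6: the recorded entry is wrong and should be top = 2.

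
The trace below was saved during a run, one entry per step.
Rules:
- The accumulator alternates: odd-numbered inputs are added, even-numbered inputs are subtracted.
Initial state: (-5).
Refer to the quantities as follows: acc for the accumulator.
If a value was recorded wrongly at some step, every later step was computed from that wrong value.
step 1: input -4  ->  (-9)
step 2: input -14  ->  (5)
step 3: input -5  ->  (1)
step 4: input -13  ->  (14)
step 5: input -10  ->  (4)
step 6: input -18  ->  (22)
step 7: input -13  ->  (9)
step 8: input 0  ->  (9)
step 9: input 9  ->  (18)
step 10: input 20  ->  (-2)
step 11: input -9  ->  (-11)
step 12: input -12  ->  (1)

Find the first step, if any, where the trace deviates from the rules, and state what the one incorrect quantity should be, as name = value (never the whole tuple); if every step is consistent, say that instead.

Step 1: acc = -5 + -4 = -9 — exactly as logged.
Step 2: acc = -9 - -14 = 5 — checks out.
Step 3: acc = 5 + -5 = 0 — the recorded entry deviates here.
First deviation found at step 3; the corrected entry is acc = 0.

step 3, acc = 0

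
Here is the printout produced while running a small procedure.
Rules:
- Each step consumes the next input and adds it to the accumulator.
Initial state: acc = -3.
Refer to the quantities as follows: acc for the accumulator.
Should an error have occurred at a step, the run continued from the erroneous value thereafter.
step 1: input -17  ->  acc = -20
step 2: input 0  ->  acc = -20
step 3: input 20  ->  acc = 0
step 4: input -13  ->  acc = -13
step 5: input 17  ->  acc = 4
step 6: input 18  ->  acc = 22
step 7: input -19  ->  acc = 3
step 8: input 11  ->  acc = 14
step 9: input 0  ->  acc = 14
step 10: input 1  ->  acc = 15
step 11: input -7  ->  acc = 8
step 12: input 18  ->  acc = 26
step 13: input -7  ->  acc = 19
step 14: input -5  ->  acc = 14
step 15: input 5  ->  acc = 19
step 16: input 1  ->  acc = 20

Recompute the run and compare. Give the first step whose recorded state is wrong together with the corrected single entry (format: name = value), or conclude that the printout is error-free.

Recomputing the run from the initial state:
step 1: acc = -20
step 2: acc = -20
step 3: acc = 0
step 4: acc = -13
step 5: acc = 4
step 6: acc = 22
step 7: acc = 3
step 8: acc = 14
step 9: acc = 14
step 10: acc = 15
step 11: acc = 8
step 12: acc = 26
step 13: acc = 19
step 14: acc = 14
step 15: acc = 19
step 16: acc = 20
This matches the printout at every step.

no error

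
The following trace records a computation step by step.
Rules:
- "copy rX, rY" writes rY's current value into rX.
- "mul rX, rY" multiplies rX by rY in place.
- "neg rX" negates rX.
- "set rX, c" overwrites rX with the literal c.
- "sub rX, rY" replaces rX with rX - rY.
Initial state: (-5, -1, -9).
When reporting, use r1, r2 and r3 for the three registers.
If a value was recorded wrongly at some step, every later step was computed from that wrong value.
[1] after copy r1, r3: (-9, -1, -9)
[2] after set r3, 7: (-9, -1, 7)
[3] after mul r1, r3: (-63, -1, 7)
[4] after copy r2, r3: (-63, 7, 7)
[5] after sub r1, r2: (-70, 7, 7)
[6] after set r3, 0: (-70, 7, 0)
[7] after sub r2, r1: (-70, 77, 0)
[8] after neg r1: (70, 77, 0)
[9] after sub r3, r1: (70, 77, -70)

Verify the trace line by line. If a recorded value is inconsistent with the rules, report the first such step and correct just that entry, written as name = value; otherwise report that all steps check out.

Step 1: r1 = -9 — consistent with the trace.
Step 2: r3 = 7 — confirmed correct.
Step 3: r1 = -9 * 7 = -63 — consistent with the trace.
Step 4: r2 = 7 — consistent with the trace.
Step 5: r1 = -63 - 7 = -70 — matches.
Step 6: r3 = 0 — same as recorded.
Step 7: r2 = 7 - -70 = 77 — same as recorded.
Step 8: r1 = -(-70) = 70 — matches.
Step 9: r3 = 0 - 70 = -70 — checks out.
No step deviates from the rules.

no error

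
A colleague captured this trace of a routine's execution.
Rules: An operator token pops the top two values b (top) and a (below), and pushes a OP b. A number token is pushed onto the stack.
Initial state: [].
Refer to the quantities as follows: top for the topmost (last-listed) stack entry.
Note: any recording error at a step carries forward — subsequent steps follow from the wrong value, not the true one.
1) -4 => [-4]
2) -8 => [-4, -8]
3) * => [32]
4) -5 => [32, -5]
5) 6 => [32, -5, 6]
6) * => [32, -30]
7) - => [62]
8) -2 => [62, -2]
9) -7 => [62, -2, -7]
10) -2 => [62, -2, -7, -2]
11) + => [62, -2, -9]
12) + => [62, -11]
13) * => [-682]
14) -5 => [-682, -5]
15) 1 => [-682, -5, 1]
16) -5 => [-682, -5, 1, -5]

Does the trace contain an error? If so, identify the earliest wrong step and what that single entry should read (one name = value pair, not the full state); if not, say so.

Recomputing the run from the initial state:
step 1: [-4]
step 2: [-4, -8]
step 3: [32]
step 4: [32, -5]
step 5: [32, -5, 6]
step 6: [32, -30]
step 7: [62]
step 8: [62, -2]
step 9: [62, -2, -7]
step 10: [62, -2, -7, -2]
step 11: [62, -2, -9]
step 12: [62, -11]
step 13: [-682]
step 14: [-682, -5]
step 15: [-682, -5, 1]
step 16: [-682, -5, 1, -5]
This matches the trace at every step.

no error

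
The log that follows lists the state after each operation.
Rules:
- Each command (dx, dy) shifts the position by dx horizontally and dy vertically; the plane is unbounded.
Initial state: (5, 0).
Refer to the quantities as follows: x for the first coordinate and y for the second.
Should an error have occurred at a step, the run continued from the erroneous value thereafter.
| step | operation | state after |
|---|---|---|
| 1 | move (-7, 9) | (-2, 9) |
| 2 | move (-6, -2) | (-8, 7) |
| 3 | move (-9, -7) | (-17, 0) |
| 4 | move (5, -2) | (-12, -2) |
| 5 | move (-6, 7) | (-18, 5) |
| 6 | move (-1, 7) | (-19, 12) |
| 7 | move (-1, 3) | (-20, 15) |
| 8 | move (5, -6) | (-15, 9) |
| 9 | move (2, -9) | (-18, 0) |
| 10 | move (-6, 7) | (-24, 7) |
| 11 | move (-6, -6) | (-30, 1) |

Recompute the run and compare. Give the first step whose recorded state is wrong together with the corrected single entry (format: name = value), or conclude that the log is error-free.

step 9, x = -13

Recomputing the run from the initial state:
step 1: x = -2, y = 9
step 2: x = -8, y = 7
step 3: x = -17, y = 0
step 4: x = -12, y = -2
step 5: x = -18, y = 5
step 6: x = -19, y = 12
step 7: x = -20, y = 15
step 8: x = -15, y = 9
step 9: x = -13, y = 0
step 10: x = -19, y = 7
step 11: x = -25, y = 1
The first disagreement with the log is at step 9, where the value should be x = -13.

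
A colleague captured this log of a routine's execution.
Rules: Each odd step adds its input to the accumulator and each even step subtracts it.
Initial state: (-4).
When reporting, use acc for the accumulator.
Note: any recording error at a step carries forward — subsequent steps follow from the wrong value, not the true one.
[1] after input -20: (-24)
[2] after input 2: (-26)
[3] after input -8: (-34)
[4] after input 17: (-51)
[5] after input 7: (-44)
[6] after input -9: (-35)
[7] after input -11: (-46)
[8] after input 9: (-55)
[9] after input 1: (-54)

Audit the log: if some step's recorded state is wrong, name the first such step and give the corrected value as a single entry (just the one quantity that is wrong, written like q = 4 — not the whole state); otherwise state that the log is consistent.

no error

step 1: acc = -4 + -20 = -24 -> verified
step 2: acc = -24 - 2 = -26 -> consistent with the log
step 3: acc = -26 + -8 = -34 -> consistent with the log
step 4: acc = -34 - 17 = -51 -> confirmed correct
step 5: acc = -51 + 7 = -44 -> exactly as logged
step 6: acc = -44 - -9 = -35 -> verified
step 7: acc = -35 + -11 = -46 -> no discrepancy
step 8: acc = -46 - 9 = -55 -> checks out
step 9: acc = -55 + 1 = -54 -> agrees with the log
All entries verified; no error found.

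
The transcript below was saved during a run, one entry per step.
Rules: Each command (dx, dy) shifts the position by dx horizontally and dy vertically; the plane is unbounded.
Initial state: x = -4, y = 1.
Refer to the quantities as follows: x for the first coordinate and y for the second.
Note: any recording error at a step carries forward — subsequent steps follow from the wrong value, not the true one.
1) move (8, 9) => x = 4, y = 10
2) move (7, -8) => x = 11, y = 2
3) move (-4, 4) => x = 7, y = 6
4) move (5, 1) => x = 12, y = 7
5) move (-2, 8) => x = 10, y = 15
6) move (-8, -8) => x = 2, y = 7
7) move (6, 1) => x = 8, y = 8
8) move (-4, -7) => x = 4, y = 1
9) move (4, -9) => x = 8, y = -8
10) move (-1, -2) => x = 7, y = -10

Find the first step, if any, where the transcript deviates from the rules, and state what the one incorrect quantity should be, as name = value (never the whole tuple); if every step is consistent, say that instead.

step 1: x = -4 + (8) = 4, y = 1 + (9) = 10 -> in agreement
step 2: x = 4 + (7) = 11, y = 10 + (-8) = 2 -> matches
step 3: x = 11 + (-4) = 7, y = 2 + (4) = 6 -> in agreement
step 4: x = 7 + (5) = 12, y = 6 + (1) = 7 -> confirmed correct
step 5: x = 12 + (-2) = 10, y = 7 + (8) = 15 -> exactly as logged
step 6: x = 10 + (-8) = 2, y = 15 + (-8) = 7 -> no discrepancy
step 7: x = 2 + (6) = 8, y = 7 + (1) = 8 -> checks out
step 8: x = 8 + (-4) = 4, y = 8 + (-7) = 1 -> exactly as logged
step 9: x = 4 + (4) = 8, y = 1 + (-9) = -8 -> no discrepancy
step 10: x = 8 + (-1) = 7, y = -8 + (-2) = -10 -> same as recorded
The whole run recomputes cleanly — no discrepancies.

no error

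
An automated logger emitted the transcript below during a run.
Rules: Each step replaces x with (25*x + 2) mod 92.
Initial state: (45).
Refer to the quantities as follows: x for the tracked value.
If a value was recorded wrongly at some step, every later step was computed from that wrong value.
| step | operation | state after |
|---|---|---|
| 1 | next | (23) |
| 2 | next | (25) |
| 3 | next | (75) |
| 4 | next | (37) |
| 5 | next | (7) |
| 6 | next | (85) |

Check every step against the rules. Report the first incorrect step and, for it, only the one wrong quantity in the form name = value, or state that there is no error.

1. x = (25*45 + 2) mod 92 = 23 (exactly as logged)
2. x = (25*23 + 2) mod 92 = 25 (exactly as logged)
3. x = (25*25 + 2) mod 92 = 75 (consistent with the transcript)
4. x = (25*75 + 2) mod 92 = 37 (confirmed correct)
5. x = (25*37 + 2) mod 92 = 7 (agrees with the transcript)
6. x = (25*7 + 2) mod 92 = 85 (checks out)
All entries verified; no error found.

no error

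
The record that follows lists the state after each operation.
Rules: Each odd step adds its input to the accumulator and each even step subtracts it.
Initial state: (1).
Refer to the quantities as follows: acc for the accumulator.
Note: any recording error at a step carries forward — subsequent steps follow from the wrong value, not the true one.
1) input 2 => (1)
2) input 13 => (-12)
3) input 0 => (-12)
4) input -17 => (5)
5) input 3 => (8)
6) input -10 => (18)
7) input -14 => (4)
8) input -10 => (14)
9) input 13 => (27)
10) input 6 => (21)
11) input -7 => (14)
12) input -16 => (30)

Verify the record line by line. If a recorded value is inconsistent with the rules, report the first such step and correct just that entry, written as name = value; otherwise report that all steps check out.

step 1: acc = 1 + 2 = 3 -> a discrepancy with the record
First incorrect step: 1; the correct value is acc = 3.

step 1, acc = 3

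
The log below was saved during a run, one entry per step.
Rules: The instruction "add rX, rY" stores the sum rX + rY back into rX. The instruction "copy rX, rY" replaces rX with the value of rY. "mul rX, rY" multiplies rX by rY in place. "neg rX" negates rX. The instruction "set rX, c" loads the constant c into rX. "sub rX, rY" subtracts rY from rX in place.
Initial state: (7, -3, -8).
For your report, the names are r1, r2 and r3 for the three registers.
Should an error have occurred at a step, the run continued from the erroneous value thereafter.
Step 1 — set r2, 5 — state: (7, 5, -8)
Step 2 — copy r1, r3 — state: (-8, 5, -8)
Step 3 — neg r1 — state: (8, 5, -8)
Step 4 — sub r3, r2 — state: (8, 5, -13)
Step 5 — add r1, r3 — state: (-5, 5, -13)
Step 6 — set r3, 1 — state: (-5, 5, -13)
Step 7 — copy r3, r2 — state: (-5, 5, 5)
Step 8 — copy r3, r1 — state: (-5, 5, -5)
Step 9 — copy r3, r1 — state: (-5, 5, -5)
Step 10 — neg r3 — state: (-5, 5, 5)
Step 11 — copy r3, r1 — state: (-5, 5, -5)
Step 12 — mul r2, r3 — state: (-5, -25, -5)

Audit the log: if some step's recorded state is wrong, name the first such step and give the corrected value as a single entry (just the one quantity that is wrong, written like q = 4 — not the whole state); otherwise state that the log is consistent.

Recomputing the run from the initial state:
step 1: r1 = 7, r2 = 5, r3 = -8
step 2: r1 = -8, r2 = 5, r3 = -8
step 3: r1 = 8, r2 = 5, r3 = -8
step 4: r1 = 8, r2 = 5, r3 = -13
step 5: r1 = -5, r2 = 5, r3 = -13
step 6: r1 = -5, r2 = 5, r3 = 1
step 7: r1 = -5, r2 = 5, r3 = 5
step 8: r1 = -5, r2 = 5, r3 = -5
step 9: r1 = -5, r2 = 5, r3 = -5
step 10: r1 = -5, r2 = 5, r3 = 5
step 11: r1 = -5, r2 = 5, r3 = -5
step 12: r1 = -5, r2 = -25, r3 = -5
The first disagreement with the log is at step 6, where the value should be r3 = 1.

step 6, r3 = 1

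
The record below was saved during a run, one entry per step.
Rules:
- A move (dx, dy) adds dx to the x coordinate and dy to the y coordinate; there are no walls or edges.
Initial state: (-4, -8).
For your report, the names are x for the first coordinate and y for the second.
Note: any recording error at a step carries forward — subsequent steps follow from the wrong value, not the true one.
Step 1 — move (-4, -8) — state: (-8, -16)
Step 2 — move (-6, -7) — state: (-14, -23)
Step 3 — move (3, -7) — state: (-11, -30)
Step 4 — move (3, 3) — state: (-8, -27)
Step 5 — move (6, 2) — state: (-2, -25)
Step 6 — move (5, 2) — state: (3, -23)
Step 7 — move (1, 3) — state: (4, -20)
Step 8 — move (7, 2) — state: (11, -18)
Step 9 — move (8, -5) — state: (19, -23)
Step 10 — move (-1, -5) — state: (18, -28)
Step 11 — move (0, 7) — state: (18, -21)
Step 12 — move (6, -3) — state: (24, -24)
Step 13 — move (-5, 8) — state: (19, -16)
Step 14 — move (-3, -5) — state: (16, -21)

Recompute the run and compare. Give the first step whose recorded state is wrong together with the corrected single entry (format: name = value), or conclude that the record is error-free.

Recomputing the run from the initial state:
step 1: x = -8, y = -16
step 2: x = -14, y = -23
step 3: x = -11, y = -30
step 4: x = -8, y = -27
step 5: x = -2, y = -25
step 6: x = 3, y = -23
step 7: x = 4, y = -20
step 8: x = 11, y = -18
step 9: x = 19, y = -23
step 10: x = 18, y = -28
step 11: x = 18, y = -21
step 12: x = 24, y = -24
step 13: x = 19, y = -16
step 14: x = 16, y = -21
This matches the record at every step.

no error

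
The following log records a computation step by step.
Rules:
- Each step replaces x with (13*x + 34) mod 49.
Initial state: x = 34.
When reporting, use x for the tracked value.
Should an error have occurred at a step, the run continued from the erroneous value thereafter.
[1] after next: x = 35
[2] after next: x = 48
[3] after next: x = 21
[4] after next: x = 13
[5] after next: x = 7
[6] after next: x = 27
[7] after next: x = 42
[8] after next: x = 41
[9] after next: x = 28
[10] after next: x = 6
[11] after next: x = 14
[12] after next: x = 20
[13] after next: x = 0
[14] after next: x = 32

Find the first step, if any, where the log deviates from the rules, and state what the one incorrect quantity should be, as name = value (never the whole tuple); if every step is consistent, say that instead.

step 14, x = 34

Step 1: x = (13*34 + 34) mod 49 = 35 — same as recorded.
Step 2: x = (13*35 + 34) mod 49 = 48 — same as recorded.
Step 3: x = (13*48 + 34) mod 49 = 21 — checks out.
Step 4: x = (13*21 + 34) mod 49 = 13 — exactly as logged.
Step 5: x = (13*13 + 34) mod 49 = 7 — consistent with the log.
Step 6: x = (13*7 + 34) mod 49 = 27 — checks out.
Step 7: x = (13*27 + 34) mod 49 = 42 — same as recorded.
Step 8: x = (13*42 + 34) mod 49 = 41 — confirmed correct.
Step 9: x = (13*41 + 34) mod 49 = 28 — agrees with the log.
Step 10: x = (13*28 + 34) mod 49 = 6 — verified.
Step 11: x = (13*6 + 34) mod 49 = 14 — consistent with the log.
Step 12: x = (13*14 + 34) mod 49 = 20 — in agreement.
Step 13: x = (13*20 + 34) mod 49 = 0 — exactly as logged.
Step 14: x = (13*0 + 34) mod 49 = 34 — this is not what the log shows.
First deviation found at step 14; the corrected entry is x = 34.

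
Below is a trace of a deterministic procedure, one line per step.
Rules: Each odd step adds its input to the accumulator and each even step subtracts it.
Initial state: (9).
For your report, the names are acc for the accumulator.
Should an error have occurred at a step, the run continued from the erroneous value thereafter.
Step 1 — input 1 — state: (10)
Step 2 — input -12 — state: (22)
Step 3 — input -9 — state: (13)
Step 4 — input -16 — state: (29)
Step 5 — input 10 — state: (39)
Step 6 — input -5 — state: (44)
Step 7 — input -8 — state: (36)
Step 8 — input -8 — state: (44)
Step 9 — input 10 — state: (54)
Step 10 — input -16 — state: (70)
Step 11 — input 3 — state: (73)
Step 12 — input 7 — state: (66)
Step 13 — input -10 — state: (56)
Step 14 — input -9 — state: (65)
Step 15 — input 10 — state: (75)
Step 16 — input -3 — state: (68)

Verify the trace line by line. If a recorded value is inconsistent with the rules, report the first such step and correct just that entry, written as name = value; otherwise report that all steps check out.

step 16, acc = 78

Step 1: acc = 9 + 1 = 10 — verified.
Step 2: acc = 10 - -12 = 22 — matches.
Step 3: acc = 22 + -9 = 13 — agrees with the trace.
Step 4: acc = 13 - -16 = 29 — no discrepancy.
Step 5: acc = 29 + 10 = 39 — in agreement.
Step 6: acc = 39 - -5 = 44 — exactly as logged.
Step 7: acc = 44 + -8 = 36 — no discrepancy.
Step 8: acc = 36 - -8 = 44 — agrees with the trace.
Step 9: acc = 44 + 10 = 54 — verified.
Step 10: acc = 54 - -16 = 70 — exactly as logged.
Step 11: acc = 70 + 3 = 73 — same as recorded.
Step 12: acc = 73 - 7 = 66 — matches.
Step 13: acc = 66 + -10 = 56 — agrees with the trace.
Step 14: acc = 56 - -9 = 65 — no discrepancy.
Step 15: acc = 65 + 10 = 75 — in agreement.
Step 16: acc = 75 - -3 = 78 — not what was recorded.
That makes step 16 the first incorrect line — acc = 78 is what it should show.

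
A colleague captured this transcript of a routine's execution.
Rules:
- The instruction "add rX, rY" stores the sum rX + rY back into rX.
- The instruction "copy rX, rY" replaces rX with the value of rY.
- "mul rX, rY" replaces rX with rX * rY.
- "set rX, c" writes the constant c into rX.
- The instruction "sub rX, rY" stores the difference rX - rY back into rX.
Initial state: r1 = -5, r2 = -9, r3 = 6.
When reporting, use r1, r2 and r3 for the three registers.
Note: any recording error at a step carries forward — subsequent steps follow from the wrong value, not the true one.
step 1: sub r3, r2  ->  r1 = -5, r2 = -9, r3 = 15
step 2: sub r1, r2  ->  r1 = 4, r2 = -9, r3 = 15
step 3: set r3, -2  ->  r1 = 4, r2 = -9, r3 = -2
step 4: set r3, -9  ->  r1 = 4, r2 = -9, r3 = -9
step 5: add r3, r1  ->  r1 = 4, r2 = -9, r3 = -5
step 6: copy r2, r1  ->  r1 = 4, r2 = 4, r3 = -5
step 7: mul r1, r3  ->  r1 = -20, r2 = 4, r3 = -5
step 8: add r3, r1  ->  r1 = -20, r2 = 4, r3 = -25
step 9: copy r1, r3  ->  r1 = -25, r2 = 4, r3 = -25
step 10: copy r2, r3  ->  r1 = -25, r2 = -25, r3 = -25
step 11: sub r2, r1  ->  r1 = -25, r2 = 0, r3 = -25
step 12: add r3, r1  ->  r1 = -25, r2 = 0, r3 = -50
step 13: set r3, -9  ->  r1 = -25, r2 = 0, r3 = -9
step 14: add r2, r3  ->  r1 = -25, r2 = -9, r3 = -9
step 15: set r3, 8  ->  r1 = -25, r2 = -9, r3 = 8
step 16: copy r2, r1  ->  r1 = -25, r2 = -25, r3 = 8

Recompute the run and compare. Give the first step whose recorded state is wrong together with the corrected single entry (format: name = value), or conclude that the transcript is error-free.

no error

step 1: r3 = 6 - -9 = 15 -> exactly as logged
step 2: r1 = -5 - -9 = 4 -> agrees with the transcript
step 3: r3 = -2 -> exactly as logged
step 4: r3 = -9 -> consistent with the transcript
step 5: r3 = -9 + 4 = -5 -> consistent with the transcript
step 6: r2 = 4 -> matches
step 7: r1 = 4 * -5 = -20 -> agrees with the transcript
step 8: r3 = -5 + -20 = -25 -> same as recorded
step 9: r1 = -25 -> consistent with the transcript
step 10: r2 = -25 -> exactly as logged
step 11: r2 = -25 - -25 = 0 -> confirmed correct
step 12: r3 = -25 + -25 = -50 -> in agreement
step 13: r3 = -9 -> exactly as logged
step 14: r2 = 0 + -9 = -9 -> verified
step 15: r3 = 8 -> exactly as logged
step 16: r2 = -25 -> checks out
Nothing is out of place; the run is error-free.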